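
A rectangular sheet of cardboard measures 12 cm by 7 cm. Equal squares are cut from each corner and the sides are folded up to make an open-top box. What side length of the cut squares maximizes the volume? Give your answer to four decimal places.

1.4266

With cut size x, the volume is V(x) = x(12 − 2x)(7 − 2x) for 0 < x < 3.5.
V'(x) = 12x^2 − 76x + 84. Setting V'(x) = 0 gives x ≈ 1.4266 (the root in (0, 3.5)).
V''(x) = 24x − 76 is negative there, so this is the maximum; V ≈ 54.1109.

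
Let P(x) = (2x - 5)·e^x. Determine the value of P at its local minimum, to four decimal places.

-8.9634

Differentiating with the product rule gives P'(x) = (2x - 3)·e^x. Since e^x > 0, the only critical point is x = 3/2.
P''(3/2) has the same sign as 2 > 0, so this is a local minimum.
P(3/2) = (-2)·e^(3/2) ≈ -8.9634.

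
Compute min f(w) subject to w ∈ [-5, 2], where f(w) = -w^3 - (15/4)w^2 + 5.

-18

Differentiating, f'(w) = -3w^2 - (15/2)w; which vanishes at w = -5/2 and w = 0.
Candidates: f(-5) = 145/4; f(-5/2) = -45/16; f(0) = 5; f(2) = -18.
So the minimum is f(2) = -18.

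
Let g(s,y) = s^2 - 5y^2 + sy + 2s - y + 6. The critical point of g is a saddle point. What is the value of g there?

109/21

∂g/∂s = 2s + y + 2 = 0 and ∂g/∂y = s - 10y - 1 = 0, so (s, y) = (-19/21, -4/21).
The Hessian has g_{ss} = 2, g_{yy} = -10, g_{sy} = 1, giving D = -21 < 0, so the point is a saddle point.
g(-19/21, -4/21) = 109/21.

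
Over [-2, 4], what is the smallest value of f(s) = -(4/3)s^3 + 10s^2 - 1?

f'(s) = -4s^2 + 20s, whose only zero in [-2, 4] is s = 0.
Evaluating at the critical points and endpoints: f(-2) = 149/3, f(0) = -1, f(4) = 221/3.
The minimum over the interval is -1, attained at s = 0.

-1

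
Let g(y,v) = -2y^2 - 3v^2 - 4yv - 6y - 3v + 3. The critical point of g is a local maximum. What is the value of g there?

∂g/∂y = -4y - 4v - 6 = 0 and ∂g/∂v = -4y - 6v - 3 = 0, so (y, v) = (-3, 3/2).
The Hessian has g_{yy} = -4, g_{vv} = -6, g_{yv} = -4, giving D = 8 > 0 with g_{yy} < 0, so the point is a local maximum.
g(-3, 3/2) = 39/4.

39/4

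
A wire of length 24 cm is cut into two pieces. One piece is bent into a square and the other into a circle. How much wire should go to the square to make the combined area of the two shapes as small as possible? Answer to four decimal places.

Let x be the length used for the square. Square side x/4; circle radius (24−x)/(2π).
A(x) = (x/4)² + π·((24−x)/(2π))² = x²/16 + (24−x)²/(4π) for 0 ≤ x ≤ 24. A'(x) = x/8 − (24−x)/(2π) = 0 gives x = 4·24/(π+4) ≈ 13.4424.
A'' = 1/8 + 1/(2π) > 0, so this gives the minimum combined area; x ≈ 13.4424 cm to the square.

13.4424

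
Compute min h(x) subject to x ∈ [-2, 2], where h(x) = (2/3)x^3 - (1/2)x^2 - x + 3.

-7/3

h'(x) = 2x^2 - x - 1, which vanishes at x = -1/2 and x = 1.
Candidates: h(-2) = -7/3; h(-1/2) = 79/24; h(1) = 13/6; h(2) = 13/3.
So the minimum is h(-2) = -7/3.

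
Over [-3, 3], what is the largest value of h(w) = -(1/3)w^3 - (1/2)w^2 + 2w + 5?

The derivative is -w^2 - w + 2, which vanishes at w = -2 and w = 1.
Evaluating at the critical points and endpoints: h(-3) = 7/2, h(-2) = 5/3, h(1) = 37/6, h(3) = -5/2.
The maximum over the interval is 37/6, attained at w = 1.

37/6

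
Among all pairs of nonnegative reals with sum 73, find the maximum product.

With x + y = 73, the product is P(x) = x(73 − x).
P'(x) = 73 − 2x = 0 gives x = 73/2; P'' = −2 < 0, so this is the maximum.
P = 73/2·73/2 = 5329/4.

5329/4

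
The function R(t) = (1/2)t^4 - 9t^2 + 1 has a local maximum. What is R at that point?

R'(t) = 2t^3 - 18t. Setting R'(t) = 0 gives t ∈ {-3, 0, 3}.
Since R''(t) = 6t^2 - 18, we get R''(-3) = 36 > 0 ⇒ local minimum; R''(0) = -18 < 0 ⇒ local maximum; R''(3) = 36 > 0 ⇒ local minimum.
Thus R has its local maximum at t = 0, with value 1.

1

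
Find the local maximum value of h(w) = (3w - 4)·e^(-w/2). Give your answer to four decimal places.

1.1333

h'(w) = 3·e^(-w/2) + (3w - 4)·(-1/2)·e^(-w/2) = (-(3/2)w + 5)·e^(-w/2). Since e^(-w/2) > 0, the only critical point is w = 10/3.
h''(10/3) has the same sign as -3/2 < 0, so this is a local maximum.
h(10/3) = (6)·e^(-5/3) ≈ 1.1333.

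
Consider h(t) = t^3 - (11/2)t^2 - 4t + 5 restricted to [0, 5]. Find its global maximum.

The derivative is 3t^2 - 11t - 4, whose only zero in [0, 5] is t = 4.
Compare values at every candidate in [0, 5]: h(0) = 5; h(4) = -35; h(5) = -55/2.
The maximum over the interval is 5, attained at t = 0.

5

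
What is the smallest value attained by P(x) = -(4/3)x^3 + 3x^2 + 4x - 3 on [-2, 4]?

-73/3

Differentiating, P'(x) = -4x^2 + 6x + 4; which vanishes at x = -1/2 and x = 2.
Evaluating at the critical points and endpoints: P(-2) = 35/3,  P(-1/2) = -49/12,  P(2) = 19/3,  P(4) = -73/3.
The minimum over the interval is -73/3, attained at x = 4.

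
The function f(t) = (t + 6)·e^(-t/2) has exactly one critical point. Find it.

Differentiating with the product rule gives f'(t) = (-(1/2)t - 2)·e^(-t/2). Since e^(-t/2) > 0, the only critical point is t = -4.
f''(-4) has the same sign as -1/2 < 0, so this is a local maximum.
f(-4) = (2)·e^(2) ≈ 14.7781.

-4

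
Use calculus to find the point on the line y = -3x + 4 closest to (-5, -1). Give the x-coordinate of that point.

1

Minimize D(x)^2 = (x + 5)^2 + (-3x + 5)^2.
d/dx[D^2] = 2(x + 5) + 2·(-3)·(-3x + 5) = 0 ⇒ x = 1.
Then y = 1 and the distance is √(40) ≈ 6.3246.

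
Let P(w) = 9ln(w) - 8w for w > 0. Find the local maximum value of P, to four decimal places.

-7.9400

P'(w) = 9/w − 8 = 0 gives w = 9/8.
P''(w) = -9/w², which is negative for w > 0, so this is a local maximum.
P(9/8) = 9·ln(9/8) - 9 ≈ -7.9400.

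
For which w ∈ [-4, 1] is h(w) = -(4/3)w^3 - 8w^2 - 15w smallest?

1

h'(w) = -4w^2 - 16w - 15, which vanishes at w = -5/2 and w = -3/2.
Compare values at every candidate in [-4, 1]: h(-4) = 52/3, h(-5/2) = 25/3, h(-3/2) = 9, h(1) = -73/3.
The minimum over the interval is -73/3, attained at w = 1.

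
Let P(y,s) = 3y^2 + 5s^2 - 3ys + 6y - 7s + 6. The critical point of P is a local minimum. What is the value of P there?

∂P/∂y = 6y - 3s + 6 = 0 and ∂P/∂s = -3y + 10s - 7 = 0, so (y, s) = (-13/17, 8/17).
The Hessian has P_{yy} = 6, P_{ss} = 10, P_{ys} = -3, giving D = 51 > 0 with P_{yy} > 0, so the point is a local minimum.
P(-13/17, 8/17) = 35/17.

35/17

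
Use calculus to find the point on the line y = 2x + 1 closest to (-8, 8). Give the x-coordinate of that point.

Minimize D(x)^2 = (x + 8)^2 + (2x - 7)^2.
d/dx[D^2] = 2(x + 8) + 2·2·(2x - 7) = 0 ⇒ x = 6/5.
Then y = 17/5 and the distance is √(529/5) ≈ 10.2859.

6/5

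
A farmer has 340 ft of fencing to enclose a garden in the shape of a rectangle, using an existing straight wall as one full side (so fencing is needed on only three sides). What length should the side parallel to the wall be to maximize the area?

170

Let the sides perpendicular to the wall have length x and the parallel side y, so 2x + y = 340 and the area is A = xy = x(340 − 2x).
A'(x) = 340 − 4x = 0 gives x = 85, and A''(x) = −4 < 0 confirms a maximum.
Then y = 340 − 2·85 = 170 and A = 14450.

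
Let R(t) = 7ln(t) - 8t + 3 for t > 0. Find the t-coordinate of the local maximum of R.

R'(t) = 7/t − 8 = 0 gives t = 7/8.
R''(t) = -7/t², which is negative for t > 0, so this is a local maximum.
R(7/8) = 7·ln(7/8) - 7 + 3 ≈ -4.9347.

7/8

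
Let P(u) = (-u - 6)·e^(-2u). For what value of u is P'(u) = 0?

By the product rule, P'(u) = (2u + 11)·e^(-2u). Since e^(-2u) > 0, the only critical point is u = -11/2.
P''(-11/2) has the same sign as 2 > 0, so this is a local minimum.
P(-11/2) = (-1/2)·e^(11) ≈ -29937.0709.

-11/2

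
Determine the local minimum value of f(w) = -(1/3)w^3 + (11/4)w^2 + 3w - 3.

Critical points: f'(w) = -w^2 + (11/2)w + 3 vanishes at w = -1/2, 6.
Since f''(w) = -2w + 11/2, we get f''(-1/2) = 13/2 > 0 ⇒ local minimum; f''(6) = -13/2 < 0 ⇒ local maximum.
Thus f has its local minimum at w = -1/2, with value -181/48.

-181/48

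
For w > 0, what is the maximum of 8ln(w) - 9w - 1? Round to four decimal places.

g'(w) = 8/w − 9 = 0 gives w = 8/9.
g''(w) = -8/w², which is negative for w > 0, so this is a local maximum.
g(8/9) = 8·ln(8/9) - 8 - 1 ≈ -9.9423.

-9.9423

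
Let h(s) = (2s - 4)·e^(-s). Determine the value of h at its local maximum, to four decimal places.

0.0996

By the product rule, h'(s) = (-2s + 6)·e^(-s). Since e^(-s) > 0, the only critical point is s = 3.
h''(3) has the same sign as -2 < 0, so this is a local maximum.
h(3) = (2)·e^(-3) ≈ 0.0996.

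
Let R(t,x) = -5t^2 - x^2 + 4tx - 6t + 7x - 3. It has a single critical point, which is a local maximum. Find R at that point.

∂R/∂t = -10t + 4x - 6 = 0 and ∂R/∂x = 4t - 2x + 7 = 0, so (t, x) = (4, 23/2).
The Hessian has R_{tt} = -10, R_{xx} = -2, R_{tx} = 4, giving D = 4 > 0 with R_{tt} < 0, so the point is a local maximum.
R(4, 23/2) = 101/4.

101/4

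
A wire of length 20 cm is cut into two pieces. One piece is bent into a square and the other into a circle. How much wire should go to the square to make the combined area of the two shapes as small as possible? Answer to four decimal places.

11.2020

Let x be the length used for the square. Square side x/4; circle radius (20−x)/(2π).
A(x) = (x/4)² + π·((20−x)/(2π))² = x²/16 + (20−x)²/(4π) for 0 ≤ x ≤ 20. A'(x) = x/8 − (20−x)/(2π) = 0 gives x = 4·20/(π+4) ≈ 11.2020.
A'' = 1/8 + 1/(2π) > 0, so this gives the minimum combined area; x ≈ 11.2020 cm to the square.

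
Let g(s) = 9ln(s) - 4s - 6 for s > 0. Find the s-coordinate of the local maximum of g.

9/4

g'(s) = 9/s − 4 = 0 gives s = 9/4.
g''(s) = -9/s², which is negative for s > 0, so this is a local maximum.
g(9/4) = 9·ln(9/4) - 9 - 6 ≈ -7.7016.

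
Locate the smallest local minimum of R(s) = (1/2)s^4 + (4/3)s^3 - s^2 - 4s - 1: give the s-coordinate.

1

Critical points: R'(s) = 2s^3 + 4s^2 - 2s - 4 vanishes at s = -2, -1, 1.
Second-derivative test with R''(s) = 6s^2 + 8s - 2: R''(-2) = 6 > 0 ⇒ local minimum; R''(-1) = -4 < 0 ⇒ local maximum; R''(1) = 12 > 0 ⇒ local minimum.
So the smallest local minimum value is R(1) = -25/6.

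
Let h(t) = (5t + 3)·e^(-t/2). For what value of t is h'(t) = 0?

h'(t) = 5·e^(-t/2) + (5t + 3)·(-1/2)·e^(-t/2) = (-(5/2)t + 7/2)·e^(-t/2). Since e^(-t/2) > 0, the only critical point is t = 7/5.
h''(7/5) has the same sign as -5/2 < 0, so this is a local maximum.
h(7/5) = (10)·e^(-7/10) ≈ 4.9659.

7/5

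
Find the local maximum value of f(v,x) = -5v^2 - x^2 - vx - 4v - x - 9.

-154/19

∂f/∂v = -10v - x - 4 = 0 and ∂f/∂x = -v - 2x - 1 = 0, so (v, x) = (-7/19, -6/19).
The Hessian has f_{vv} = -10, f_{xx} = -2, f_{vx} = -1, giving D = 19 > 0 with f_{vv} < 0, so the point is a local maximum.
f(-7/19, -6/19) = -154/19.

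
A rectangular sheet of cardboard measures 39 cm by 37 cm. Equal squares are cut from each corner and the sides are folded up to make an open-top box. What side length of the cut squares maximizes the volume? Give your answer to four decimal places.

With cut size x, the volume is V(x) = x(39 − 2x)(37 − 2x) for 0 < x < 18.5.
V'(x) = 12x^2 − 304x + 1443. Setting V'(x) = 0 gives x ≈ 6.3268 (the root in (0, 18.5)).
V''(x) = 24x − 304 is negative there, so this is the maximum; V ≈ 4058.2625.

6.3268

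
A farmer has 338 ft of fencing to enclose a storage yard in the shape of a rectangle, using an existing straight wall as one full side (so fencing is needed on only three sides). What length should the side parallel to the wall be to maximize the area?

169

Let the sides perpendicular to the wall have length x and the parallel side y, so 2x + y = 338 and the area is A = xy = x(338 − 2x).
A'(x) = 338 − 4x = 0 gives x = 169/2, and A''(x) = −4 < 0 confirms a maximum.
Then y = 338 − 2·169/2 = 169 and A = 28561/2.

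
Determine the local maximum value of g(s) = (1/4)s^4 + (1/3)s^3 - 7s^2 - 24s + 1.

67/3

g'(s) = s^3 + s^2 - 14s - 24 = 0 at s = -3, -2, 4.
Since g''(s) = 3s^2 + 2s - 14, we get g''(-3) = 7 > 0 ⇒ local minimum; g''(-2) = -6 < 0 ⇒ local maximum; g''(4) = 42 > 0 ⇒ local minimum.
So the local maximum value is g(-2) = 67/3.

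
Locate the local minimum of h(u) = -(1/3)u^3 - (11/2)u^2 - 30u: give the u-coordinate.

-6

h'(u) = -u^2 - 11u - 30. Setting h'(u) = 0 gives u ∈ {-6, -5}.
Second-derivative test with h''(u) = -2u - 11: h''(-6) = 1 > 0 ⇒ local minimum; h''(-5) = -1 < 0 ⇒ local maximum.
The local minimum is h(-6) = 54.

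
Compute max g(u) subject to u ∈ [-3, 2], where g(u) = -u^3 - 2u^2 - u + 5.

17

Differentiating, g'(u) = -3u^2 - 4u - 1; which vanishes at u = -1 and u = -1/3.
Candidates: g(-3) = 17,  g(-1) = 5,  g(-1/3) = 139/27,  g(2) = -13.
Hence the absolute maximum is 17 at u = -3.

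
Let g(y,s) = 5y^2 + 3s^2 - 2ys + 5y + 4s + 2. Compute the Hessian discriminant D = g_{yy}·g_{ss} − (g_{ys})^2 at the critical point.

∂g/∂y = 10y - 2s + 5 = 0 and ∂g/∂s = -2y + 6s + 4 = 0, so (y, s) = (-19/28, -25/28).
The Hessian has g_{yy} = 10, g_{ss} = 6, g_{ys} = -2, giving D = 56 > 0 with g_{yy} > 0, so the point is a local minimum.
D = (10)·(6) − (-2)^2 = 56.

56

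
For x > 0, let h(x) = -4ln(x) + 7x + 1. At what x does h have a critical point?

4/7

h'(x) = -4/x + 7 = 0 gives x = 4/7.
h''(x) = 4/x², which is positive for x > 0, so this is a local minimum.
h(4/7) = -4·ln(4/7) + 4 + 1 ≈ 7.2385.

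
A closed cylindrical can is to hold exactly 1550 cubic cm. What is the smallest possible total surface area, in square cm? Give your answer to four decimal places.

741.4280

With radius r and height h, πr²h = 1550 so h = 1550/(πr²), and S(r) = 2πr² + 2πrh = 2πr² + 2·1550/r.
S'(r) = 4πr − 2·1550/r² = 0 ⇒ r³ = 1550/(2π), so r ≈ 6.2717 and h = 2r ≈ 12.5434.
S''(r) = 4π + 4·1550/r³ > 0, so this is the minimum; S ≈ 741.4280.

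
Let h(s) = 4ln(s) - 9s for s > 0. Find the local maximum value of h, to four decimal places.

-7.2437

h'(s) = 4/s − 9 = 0 gives s = 4/9.
h''(s) = -4/s², which is negative for s > 0, so this is a local maximum.
h(4/9) = 4·ln(4/9) - 4 ≈ -7.2437.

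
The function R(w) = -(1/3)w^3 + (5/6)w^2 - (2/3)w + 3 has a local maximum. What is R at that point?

17/6

R'(w) = -w^2 + (5/3)w - 2/3. Setting R'(w) = 0 gives w ∈ {2/3, 1}.
Second-derivative test with R''(w) = -2w + 5/3: R''(2/3) = 1/3 > 0 ⇒ local minimum; R''(1) = -1/3 < 0 ⇒ local maximum.
So the local maximum value is R(1) = 17/6.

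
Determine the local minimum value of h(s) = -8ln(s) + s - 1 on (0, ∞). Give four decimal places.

-9.6355

h'(s) = -8/s + 1 = 0 gives s = 8.
h''(s) = 8/s², which is positive for s > 0, so this is a local minimum.
h(8) = -8·ln(8) + 8 - 1 ≈ -9.6355.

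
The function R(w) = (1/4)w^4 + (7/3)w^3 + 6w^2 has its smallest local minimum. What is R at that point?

R'(w) = w^3 + 7w^2 + 12w = 0 at w = -4, -3, 0.
Second-derivative test with R''(w) = 3w^2 + 14w + 12: R''(-4) = 4 > 0 ⇒ local minimum; R''(-3) = -3 < 0 ⇒ local maximum; R''(0) = 12 > 0 ⇒ local minimum.
Thus R has its smallest local minimum at w = 0, with value 0.

0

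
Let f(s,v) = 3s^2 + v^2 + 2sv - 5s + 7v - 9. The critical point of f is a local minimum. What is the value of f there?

-157/4

∂f/∂s = 6s + 2v - 5 = 0 and ∂f/∂v = 2s + 2v + 7 = 0, so (s, v) = (3, -13/2).
The Hessian has f_{ss} = 6, f_{vv} = 2, f_{sv} = 2, giving D = 8 > 0 with f_{ss} > 0, so the point is a local minimum.
f(3, -13/2) = -157/4.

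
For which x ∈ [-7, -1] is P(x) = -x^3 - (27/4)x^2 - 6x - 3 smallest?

-4

The derivative is -3x^2 - (27/2)x - 6, whose only zero in [-7, -1] is x = -4.
Candidates: P(-7) = 205/4; P(-4) = -23; P(-1) = -11/4.
So the minimum is P(-4) = -23.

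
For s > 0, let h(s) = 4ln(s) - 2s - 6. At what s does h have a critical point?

h'(s) = 4/s − 2 = 0 gives s = 2.
h''(s) = -4/s², which is negative for s > 0, so this is a local maximum.
h(2) = 4·ln(2) - 4 - 6 ≈ -7.2274.

2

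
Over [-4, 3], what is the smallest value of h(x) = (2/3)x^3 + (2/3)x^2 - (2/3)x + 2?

h'(x) = 2x^2 + (4/3)x - 2/3, which vanishes at x = -1 and x = 1/3.
Compare values at every candidate in [-4, 3]: h(-4) = -82/3; h(-1) = 8/3; h(1/3) = 152/81; h(3) = 24.
The minimum over the interval is -82/3, attained at x = -4.

-82/3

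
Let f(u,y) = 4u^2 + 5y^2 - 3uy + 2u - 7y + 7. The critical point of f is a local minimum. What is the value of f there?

∂f/∂u = 8u - 3y + 2 = 0 and ∂f/∂y = -3u + 10y - 7 = 0, so (u, y) = (1/71, 50/71).
The Hessian has f_{uu} = 8, f_{yy} = 10, f_{uy} = -3, giving D = 71 > 0 with f_{uu} > 0, so the point is a local minimum.
f(1/71, 50/71) = 323/71.

323/71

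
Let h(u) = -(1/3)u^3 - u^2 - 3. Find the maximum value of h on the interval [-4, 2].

7/3

h'(u) = -u^2 - 2u, which vanishes at u = -2 and u = 0.
Compare values at every candidate in [-4, 2]: h(-4) = 7/3; h(-2) = -13/3; h(0) = -3; h(2) = -29/3.
The maximum over the interval is 7/3, attained at u = -4.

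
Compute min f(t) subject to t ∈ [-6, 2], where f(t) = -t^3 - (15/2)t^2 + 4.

f'(t) = -3t^2 - 15t, which vanishes at t = -5 and t = 0.
Candidates: f(-6) = -50, f(-5) = -117/2, f(0) = 4, f(2) = -34.
Hence the absolute minimum is -117/2 at t = -5.

-117/2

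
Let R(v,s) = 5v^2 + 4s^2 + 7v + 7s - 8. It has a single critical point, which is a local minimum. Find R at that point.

∂R/∂v = 10v + 7 = 0 and ∂R/∂s = 8s + 7 = 0, so (v, s) = (-7/10, -7/8).
The Hessian has R_{vv} = 10, R_{ss} = 8, R_{vs} = 0, giving D = 80 > 0 with R_{vv} > 0, so the point is a local minimum.
R(-7/10, -7/8) = -1081/80.

-1081/80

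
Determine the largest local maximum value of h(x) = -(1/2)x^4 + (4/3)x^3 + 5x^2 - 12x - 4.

64/3

Critical points: h'(x) = -2x^3 + 4x^2 + 10x - 12 vanishes at x = -2, 1, 3.
Since h''(x) = -6x^2 + 8x + 10, we get h''(-2) = -30 < 0 ⇒ local maximum; h''(1) = 12 > 0 ⇒ local minimum; h''(3) = -20 < 0 ⇒ local maximum.
So the largest local maximum value is h(-2) = 64/3.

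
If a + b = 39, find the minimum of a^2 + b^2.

With a + b = 39, a^2 + b^2 = a^2 + (39 − a)^2.
The derivative 2a − 2(39 − a) = 4a − 78 vanishes at a = 39/2; second derivative 4 > 0, a minimum.
The minimum is 2·(39/2)^2 = 1521/2.

1521/2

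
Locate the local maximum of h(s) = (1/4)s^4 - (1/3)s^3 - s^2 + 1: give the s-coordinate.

Critical points: h'(s) = s^3 - s^2 - 2s vanishes at s = -1, 0, 2.
Second-derivative test with h''(s) = 3s^2 - 2s - 2: h''(-1) = 3 > 0 ⇒ local minimum; h''(0) = -2 < 0 ⇒ local maximum; h''(2) = 6 > 0 ⇒ local minimum.
Thus h has its local maximum at s = 0, with value 1.

0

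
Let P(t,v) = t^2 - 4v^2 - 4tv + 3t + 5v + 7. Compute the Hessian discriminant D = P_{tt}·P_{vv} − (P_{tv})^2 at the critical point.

-32

∂P/∂t = 2t - 4v + 3 = 0 and ∂P/∂v = -4t - 8v + 5 = 0, so (t, v) = (-1/8, 11/16).
The Hessian has P_{tt} = 2, P_{vv} = -8, P_{tv} = -4, giving D = -32 < 0, so the point is a saddle point.
D = (2)·(-8) − (-4)^2 = -32.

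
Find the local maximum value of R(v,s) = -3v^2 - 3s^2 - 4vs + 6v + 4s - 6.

-3

∂R/∂v = -6v - 4s + 6 = 0 and ∂R/∂s = -4v - 6s + 4 = 0, so (v, s) = (1, 0).
The Hessian has R_{vv} = -6, R_{ss} = -6, R_{vs} = -4, giving D = 20 > 0 with R_{vv} < 0, so the point is a local maximum.
R(1, 0) = -3.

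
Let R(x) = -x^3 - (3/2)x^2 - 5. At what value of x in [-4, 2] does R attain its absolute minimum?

R'(x) = -3x^2 - 3x, which vanishes at x = -1 and x = 0.
Candidates: R(-4) = 35,  R(-1) = -11/2,  R(0) = -5,  R(2) = -19.
Hence the absolute minimum is -19 at x = 2.

2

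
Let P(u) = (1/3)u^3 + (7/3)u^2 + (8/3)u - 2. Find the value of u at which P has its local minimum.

-2/3

P'(u) = u^2 + (14/3)u + 8/3 = 0 at u = -4, -2/3.
P''(u) = 2u + 14/3. P''(-4) = -10/3 < 0 ⇒ local maximum; P''(-2/3) = 10/3 > 0 ⇒ local minimum.
So the local minimum value is P(-2/3) = -230/81.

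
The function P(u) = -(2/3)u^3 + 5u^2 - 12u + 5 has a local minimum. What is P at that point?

-13/3

Critical points: P'(u) = -2u^2 + 10u - 12 vanishes at u = 2, 3.
Since P''(u) = -4u + 10, we get P''(2) = 2 > 0 ⇒ local minimum; P''(3) = -2 < 0 ⇒ local maximum.
Thus P has its local minimum at u = 2, with value -13/3.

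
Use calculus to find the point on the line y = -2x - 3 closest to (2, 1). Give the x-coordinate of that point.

Minimize D(x)^2 = (x - 2)^2 + (-2x - 4)^2.
d/dx[D^2] = 2(x - 2) + 2·(-2)·(-2x - 4) = 0 ⇒ x = -6/5.
Then y = -3/5 and the distance is √(64/5) ≈ 3.5777.

-6/5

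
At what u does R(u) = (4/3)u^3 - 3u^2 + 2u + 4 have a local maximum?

Critical points: R'(u) = 4u^2 - 6u + 2 vanishes at u = 1/2, 1.
Second-derivative test with R''(u) = 8u - 6: R''(1/2) = -2 < 0 ⇒ local maximum; R''(1) = 2 > 0 ⇒ local minimum.
Thus R has its local maximum at u = 1/2, with value 53/12.

1/2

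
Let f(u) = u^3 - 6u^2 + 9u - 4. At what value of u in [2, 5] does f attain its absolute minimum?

The derivative is 3u^2 - 12u + 9, whose only zero in [2, 5] is u = 3.
Compare values at every candidate in [2, 5]: f(2) = -2, f(3) = -4, f(5) = 16.
The minimum over the interval is -4, attained at u = 3.

3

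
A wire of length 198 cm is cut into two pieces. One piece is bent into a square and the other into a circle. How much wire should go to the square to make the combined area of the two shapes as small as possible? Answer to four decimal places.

110.8996

Let x be the length used for the square. Square side x/4; circle radius (198−x)/(2π).
A(x) = (x/4)² + π·((198−x)/(2π))² = x²/16 + (198−x)²/(4π) for 0 ≤ x ≤ 198. A'(x) = x/8 − (198−x)/(2π) = 0 gives x = 4·198/(π+4) ≈ 110.8996.
A'' = 1/8 + 1/(2π) > 0, so this gives the minimum combined area; x ≈ 110.8996 cm to the square.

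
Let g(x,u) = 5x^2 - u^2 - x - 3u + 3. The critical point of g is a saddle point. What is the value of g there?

∂g/∂x = 10x - 1 = 0 and ∂g/∂u = -2u - 3 = 0, so (x, u) = (1/10, -3/2).
The Hessian has g_{xx} = 10, g_{uu} = -2, g_{xu} = 0, giving D = -20 < 0, so the point is a saddle point.
g(1/10, -3/2) = 26/5.

26/5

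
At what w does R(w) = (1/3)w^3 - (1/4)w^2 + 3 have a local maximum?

0

R'(w) = w^2 - (1/2)w. Setting R'(w) = 0 gives w ∈ {0, 1/2}.
R''(w) = 2w - 1/2. R''(0) = -1/2 < 0 ⇒ local maximum; R''(1/2) = 1/2 > 0 ⇒ local minimum.
Thus R has its local maximum at w = 0, with value 3.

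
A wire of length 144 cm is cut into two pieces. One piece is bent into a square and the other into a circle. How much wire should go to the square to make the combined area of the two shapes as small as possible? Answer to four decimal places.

80.6543

Let x be the length used for the square. Square side x/4; circle radius (144−x)/(2π).
A(x) = (x/4)² + π·((144−x)/(2π))² = x²/16 + (144−x)²/(4π) for 0 ≤ x ≤ 144. A'(x) = x/8 − (144−x)/(2π) = 0 gives x = 4·144/(π+4) ≈ 80.6543.
A'' = 1/8 + 1/(2π) > 0, so this gives the minimum combined area; x ≈ 80.6543 cm to the square.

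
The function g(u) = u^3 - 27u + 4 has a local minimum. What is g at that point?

Critical points: g'(u) = 3u^2 - 27 vanishes at u = -3, 3.
Second-derivative test with g''(u) = 6u: g''(-3) = -18 < 0 ⇒ local maximum; g''(3) = 18 > 0 ⇒ local minimum.
Thus g has its local minimum at u = 3, with value -50.

-50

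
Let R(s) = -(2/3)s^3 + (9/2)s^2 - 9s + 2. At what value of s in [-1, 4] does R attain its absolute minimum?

4

The derivative is -2s^2 + 9s - 9, which vanishes at s = 3/2 and s = 3.
Candidates: R(-1) = 97/6, R(3/2) = -29/8, R(3) = -5/2, R(4) = -14/3.
Hence the absolute minimum is -14/3 at s = 4.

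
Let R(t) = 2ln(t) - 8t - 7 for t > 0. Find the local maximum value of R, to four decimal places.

R'(t) = 2/t − 8 = 0 gives t = 1/4.
R''(t) = -2/t², which is negative for t > 0, so this is a local maximum.
R(1/4) = 2·ln(1/4) - 2 - 7 ≈ -11.7726.

-11.7726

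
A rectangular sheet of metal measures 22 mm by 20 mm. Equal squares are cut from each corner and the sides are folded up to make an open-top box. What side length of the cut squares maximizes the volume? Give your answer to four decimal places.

With cut size x, the volume is V(x) = x(22 − 2x)(20 − 2x) for 0 < x < 10.
V'(x) = 12x^2 − 168x + 440. Setting V'(x) = 0 gives x ≈ 3.4881 (the root in (0, 10)).
V''(x) = 24x − 168 is negative there, so this is the maximum; V ≈ 682.5059.

3.4881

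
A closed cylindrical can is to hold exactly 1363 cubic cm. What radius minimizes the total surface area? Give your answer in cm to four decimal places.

6.0086

With radius r and height h, πr²h = 1363 so h = 1363/(πr²), and S(r) = 2πr² + 2πrh = 2πr² + 2·1363/r.
S'(r) = 4πr − 2·1363/r² = 0 ⇒ r³ = 1363/(2π), so r ≈ 6.0086 and h = 2r ≈ 12.0172.
S''(r) = 4π + 4·1363/r³ > 0, so this is the minimum; S ≈ 680.5266.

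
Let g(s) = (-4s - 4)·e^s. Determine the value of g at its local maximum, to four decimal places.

0.5413

g'(s) = (-4)·e^s + (-4s - 4)·1·e^s = (-4s - 8)·e^s. Since e^s > 0, the only critical point is s = -2.
g''(-2) has the same sign as -4 < 0, so this is a local maximum.
g(-2) = (4)·e^(-2) ≈ 0.5413.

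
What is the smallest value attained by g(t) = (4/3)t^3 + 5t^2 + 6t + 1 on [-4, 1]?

-85/3

Differentiating, g'(t) = 4t^2 + 10t + 6; which vanishes at t = -3/2 and t = -1.
Candidates: g(-4) = -85/3, g(-3/2) = -5/4, g(-1) = -4/3, g(1) = 40/3.
Hence the absolute minimum is -85/3 at t = -4.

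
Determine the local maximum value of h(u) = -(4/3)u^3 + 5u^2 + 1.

137/12

h'(u) = -4u^2 + 10u = 0 at u = 0, 5/2.
Second-derivative test with h''(u) = -8u + 10: h''(0) = 10 > 0 ⇒ local minimum; h''(5/2) = -10 < 0 ⇒ local maximum.
Thus h has its local maximum at u = 5/2, with value 137/12.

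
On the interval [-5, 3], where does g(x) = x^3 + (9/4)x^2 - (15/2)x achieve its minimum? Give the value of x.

The derivative is 3x^2 + (9/2)x - 15/2, which vanishes at x = -5/2 and x = 1.
Candidates: g(-5) = -125/4,  g(-5/2) = 275/16,  g(1) = -17/4,  g(3) = 99/4.
So the minimum is g(-5) = -125/4.

-5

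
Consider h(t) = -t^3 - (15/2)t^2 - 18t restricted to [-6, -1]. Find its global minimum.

23/2

h'(t) = -3t^2 - 15t - 18, which vanishes at t = -3 and t = -2.
Candidates: h(-6) = 54, h(-3) = 27/2, h(-2) = 14, h(-1) = 23/2.
So the minimum is h(-1) = 23/2.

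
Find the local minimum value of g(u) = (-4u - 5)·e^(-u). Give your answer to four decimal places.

By the product rule, g'(u) = (4u + 1)·e^(-u). Since e^(-u) > 0, the only critical point is u = -1/4.
g''(-1/4) has the same sign as 4 > 0, so this is a local minimum.
g(-1/4) = (-4)·e^(1/4) ≈ -5.1361.

-5.1361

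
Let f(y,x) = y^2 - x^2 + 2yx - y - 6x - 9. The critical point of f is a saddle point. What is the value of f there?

∂f/∂y = 2y + 2x - 1 = 0 and ∂f/∂x = 2y - 2x - 6 = 0, so (y, x) = (7/4, -5/4).
The Hessian has f_{yy} = 2, f_{xx} = -2, f_{yx} = 2, giving D = -8 < 0, so the point is a saddle point.
f(7/4, -5/4) = -49/8.

-49/8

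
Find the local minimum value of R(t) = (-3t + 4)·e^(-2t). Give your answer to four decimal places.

Differentiating with the product rule gives R'(t) = (6t - 11)·e^(-2t). Since e^(-2t) > 0, the only critical point is t = 11/6.
R''(11/6) has the same sign as 6 > 0, so this is a local minimum.
R(11/6) = (-3/2)·e^(-11/3) ≈ -0.0383.

-0.0383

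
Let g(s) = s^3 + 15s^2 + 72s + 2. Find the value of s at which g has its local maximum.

Critical points: g'(s) = 3s^2 + 30s + 72 vanishes at s = -6, -4.
g''(s) = 6s + 30. g''(-6) = -6 < 0 ⇒ local maximum; g''(-4) = 6 > 0 ⇒ local minimum.
So the local maximum value is g(-6) = -106.

-6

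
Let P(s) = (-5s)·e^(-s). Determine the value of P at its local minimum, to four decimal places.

Differentiating with the product rule gives P'(s) = (5s - 5)·e^(-s). Since e^(-s) > 0, the only critical point is s = 1.
P''(1) has the same sign as 5 > 0, so this is a local minimum.
P(1) = (-5)·e^(-1) ≈ -1.8394.

-1.8394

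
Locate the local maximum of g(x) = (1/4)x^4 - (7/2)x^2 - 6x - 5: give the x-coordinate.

-1

g'(x) = x^3 - 7x - 6 = 0 at x = -2, -1, 3.
Since g''(x) = 3x^2 - 7, we get g''(-2) = 5 > 0 ⇒ local minimum; g''(-1) = -4 < 0 ⇒ local maximum; g''(3) = 20 > 0 ⇒ local minimum.
Thus g has its local maximum at x = -1, with value -9/4.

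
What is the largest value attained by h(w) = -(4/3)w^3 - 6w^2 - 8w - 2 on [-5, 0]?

The derivative is -4w^2 - 12w - 8, which vanishes at w = -2 and w = -1.
Candidates: h(-5) = 164/3,  h(-2) = 2/3,  h(-1) = 4/3,  h(0) = -2.
Hence the absolute maximum is 164/3 at w = -5.

164/3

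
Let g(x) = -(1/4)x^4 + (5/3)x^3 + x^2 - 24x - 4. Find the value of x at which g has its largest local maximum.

-2

g'(x) = -x^3 + 5x^2 + 2x - 24 = 0 at x = -2, 3, 4.
Second-derivative test with g''(x) = -3x^2 + 10x + 2: g''(-2) = -30 < 0 ⇒ local maximum; g''(3) = 5 > 0 ⇒ local minimum; g''(4) = -6 < 0 ⇒ local maximum.
The largest local maximum is g(-2) = 92/3.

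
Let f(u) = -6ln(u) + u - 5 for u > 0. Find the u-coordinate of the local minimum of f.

6

f'(u) = -6/u + 1 = 0 gives u = 6.
f''(u) = 6/u², which is positive for u > 0, so this is a local minimum.
f(6) = -6·ln(6) + 6 - 5 ≈ -9.7506.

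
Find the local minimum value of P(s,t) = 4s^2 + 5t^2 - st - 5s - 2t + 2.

7/79

∂P/∂s = 8s - t - 5 = 0 and ∂P/∂t = -s + 10t - 2 = 0, so (s, t) = (52/79, 21/79).
The Hessian has P_{ss} = 8, P_{tt} = 10, P_{st} = -1, giving D = 79 > 0 with P_{ss} > 0, so the point is a local minimum.
P(52/79, 21/79) = 7/79.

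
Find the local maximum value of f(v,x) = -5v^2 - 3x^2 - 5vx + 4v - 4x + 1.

243/35

∂f/∂v = -10v - 5x + 4 = 0 and ∂f/∂x = -5v - 6x - 4 = 0, so (v, x) = (44/35, -12/7).
The Hessian has f_{vv} = -10, f_{xx} = -6, f_{vx} = -5, giving D = 35 > 0 with f_{vv} < 0, so the point is a local maximum.
f(44/35, -12/7) = 243/35.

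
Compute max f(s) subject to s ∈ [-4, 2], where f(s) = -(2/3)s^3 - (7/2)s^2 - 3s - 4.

-79/24

Differentiating, f'(s) = -2s^2 - 7s - 3; which vanishes at s = -3 and s = -1/2.
Compare values at every candidate in [-4, 2]: f(-4) = -16/3; f(-3) = -17/2; f(-1/2) = -79/24; f(2) = -88/3.
Hence the absolute maximum is -79/24 at s = -1/2.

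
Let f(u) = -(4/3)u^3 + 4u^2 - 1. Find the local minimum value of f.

-1

f'(u) = -4u^2 + 8u = 0 at u = 0, 2.
Since f''(u) = -8u + 8, we get f''(0) = 8 > 0 ⇒ local minimum; f''(2) = -8 < 0 ⇒ local maximum.
Thus f has its local minimum at u = 0, with value -1.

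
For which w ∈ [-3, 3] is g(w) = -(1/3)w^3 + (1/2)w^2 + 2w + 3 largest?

-3

Differentiating, g'(w) = -w^2 + w + 2; which vanishes at w = -1 and w = 2.
Evaluating at the critical points and endpoints: g(-3) = 21/2; g(-1) = 11/6; g(2) = 19/3; g(3) = 9/2.
Hence the absolute maximum is 21/2 at w = -3.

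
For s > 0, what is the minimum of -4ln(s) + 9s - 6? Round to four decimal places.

1.2437

f'(s) = -4/s + 9 = 0 gives s = 4/9.
f''(s) = 4/s², which is positive for s > 0, so this is a local minimum.
f(4/9) = -4·ln(4/9) + 4 - 6 ≈ 1.2437.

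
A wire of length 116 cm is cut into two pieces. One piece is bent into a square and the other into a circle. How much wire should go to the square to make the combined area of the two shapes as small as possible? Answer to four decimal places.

64.9715

Let x be the length used for the square. Square side x/4; circle radius (116−x)/(2π).
A(x) = (x/4)² + π·((116−x)/(2π))² = x²/16 + (116−x)²/(4π) for 0 ≤ x ≤ 116. A'(x) = x/8 − (116−x)/(2π) = 0 gives x = 4·116/(π+4) ≈ 64.9715.
A'' = 1/8 + 1/(2π) > 0, so this gives the minimum combined area; x ≈ 64.9715 cm to the square.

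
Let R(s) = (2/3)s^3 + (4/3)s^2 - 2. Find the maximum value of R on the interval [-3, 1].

The derivative is 2s^2 + (8/3)s, which vanishes at s = -4/3 and s = 0.
Evaluating at the critical points and endpoints: R(-3) = -8, R(-4/3) = -98/81, R(0) = -2, R(1) = 0.
The maximum over the interval is 0, attained at s = 1.

0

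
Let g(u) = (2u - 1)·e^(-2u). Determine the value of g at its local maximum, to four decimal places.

Differentiating with the product rule gives g'(u) = (-4u + 4)·e^(-2u). Since e^(-2u) > 0, the only critical point is u = 1.
g''(1) has the same sign as -4 < 0, so this is a local maximum.
g(1) = (1)·e^(-2) ≈ 0.1353.

0.1353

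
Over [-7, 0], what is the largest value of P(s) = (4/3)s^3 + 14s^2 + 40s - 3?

P'(s) = 4s^2 + 28s + 40, which vanishes at s = -5 and s = -2.
Candidates: P(-7) = -163/3, P(-5) = -59/3, P(-2) = -113/3, P(0) = -3.
Hence the absolute maximum is -3 at s = 0.

-3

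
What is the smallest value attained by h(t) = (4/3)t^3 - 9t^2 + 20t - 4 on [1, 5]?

The derivative is 4t^2 - 18t + 20, which vanishes at t = 2 and t = 5/2.
Compare values at every candidate in [1, 5]: h(1) = 25/3,  h(2) = 32/3,  h(5/2) = 127/12,  h(5) = 113/3.
The minimum over the interval is 25/3, attained at t = 1.

25/3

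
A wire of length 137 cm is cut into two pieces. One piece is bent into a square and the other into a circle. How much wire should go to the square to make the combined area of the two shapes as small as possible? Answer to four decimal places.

76.7336

Let x be the length used for the square. Square side x/4; circle radius (137−x)/(2π).
A(x) = (x/4)² + π·((137−x)/(2π))² = x²/16 + (137−x)²/(4π) for 0 ≤ x ≤ 137. A'(x) = x/8 − (137−x)/(2π) = 0 gives x = 4·137/(π+4) ≈ 76.7336.
A'' = 1/8 + 1/(2π) > 0, so this gives the minimum combined area; x ≈ 76.7336 cm to the square.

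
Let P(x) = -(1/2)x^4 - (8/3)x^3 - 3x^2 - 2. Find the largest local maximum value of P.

P'(x) = -2x^3 - 8x^2 - 6x = 0 at x = -3, -1, 0.
Since P''(x) = -6x^2 - 16x - 6, we get P''(-3) = -12 < 0 ⇒ local maximum; P''(-1) = 4 > 0 ⇒ local minimum; P''(0) = -6 < 0 ⇒ local maximum.
The largest local maximum is P(-3) = 5/2.

5/2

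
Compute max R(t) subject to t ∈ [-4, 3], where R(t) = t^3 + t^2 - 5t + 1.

22

R'(t) = 3t^2 + 2t - 5, which vanishes at t = -5/3 and t = 1.
Evaluating at the critical points and endpoints: R(-4) = -27, R(-5/3) = 202/27, R(1) = -2, R(3) = 22.
So the maximum is R(3) = 22.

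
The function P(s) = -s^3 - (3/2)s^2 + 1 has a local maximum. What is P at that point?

P'(s) = -3s^2 - 3s = 0 at s = -1, 0.
Second-derivative test with P''(s) = -6s - 3: P''(-1) = 3 > 0 ⇒ local minimum; P''(0) = -3 < 0 ⇒ local maximum.
So the local maximum value is P(0) = 1.

1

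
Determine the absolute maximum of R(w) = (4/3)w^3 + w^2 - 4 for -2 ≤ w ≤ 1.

-5/3

The derivative is 4w^2 + 2w, which vanishes at w = -1/2 and w = 0.
Compare values at every candidate in [-2, 1]: R(-2) = -32/3; R(-1/2) = -47/12; R(0) = -4; R(1) = -5/3.
So the maximum is R(1) = -5/3.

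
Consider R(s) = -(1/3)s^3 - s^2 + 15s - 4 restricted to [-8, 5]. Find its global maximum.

23

Differentiating, R'(s) = -s^2 - 2s + 15; which vanishes at s = -5 and s = 3.
Compare values at every candidate in [-8, 5]: R(-8) = -52/3; R(-5) = -187/3; R(3) = 23; R(5) = 13/3.
Hence the absolute maximum is 23 at s = 3.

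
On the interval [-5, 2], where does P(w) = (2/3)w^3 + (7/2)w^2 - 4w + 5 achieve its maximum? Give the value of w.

-4

P'(w) = 2w^2 + 7w - 4, which vanishes at w = -4 and w = 1/2.
Candidates: P(-5) = 175/6, P(-4) = 103/3, P(1/2) = 95/24, P(2) = 49/3.
Hence the absolute maximum is 103/3 at w = -4.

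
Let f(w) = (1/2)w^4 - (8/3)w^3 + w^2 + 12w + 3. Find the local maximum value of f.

53/3

f'(w) = 2w^3 - 8w^2 + 2w + 12 = 0 at w = -1, 2, 3.
Second-derivative test with f''(w) = 6w^2 - 16w + 2: f''(-1) = 24 > 0 ⇒ local minimum; f''(2) = -6 < 0 ⇒ local maximum; f''(3) = 8 > 0 ⇒ local minimum.
Thus f has its local maximum at w = 2, with value 53/3.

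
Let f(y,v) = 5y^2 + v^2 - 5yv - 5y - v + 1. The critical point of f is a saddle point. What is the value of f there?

∂f/∂y = 10y - 5v - 5 = 0 and ∂f/∂v = -5y + 2v - 1 = 0, so (y, v) = (-3, -7).
The Hessian has f_{yy} = 10, f_{vv} = 2, f_{yv} = -5, giving D = -5 < 0, so the point is a saddle point.
f(-3, -7) = 12.

12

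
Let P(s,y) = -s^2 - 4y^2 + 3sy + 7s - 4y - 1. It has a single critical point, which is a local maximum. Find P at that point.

∂P/∂s = -2s + 3y + 7 = 0 and ∂P/∂y = 3s - 8y - 4 = 0, so (s, y) = (44/7, 13/7).
The Hessian has P_{ss} = -2, P_{yy} = -8, P_{sy} = 3, giving D = 7 > 0 with P_{ss} < 0, so the point is a local maximum.
P(44/7, 13/7) = 121/7.

121/7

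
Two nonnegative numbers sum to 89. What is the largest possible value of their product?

With x + y = 89, the product is P(x) = x(89 − x).
P'(x) = 89 − 2x = 0 gives x = 89/2; P'' = −2 < 0, so this is the maximum.
P = 89/2·89/2 = 7921/4.

7921/4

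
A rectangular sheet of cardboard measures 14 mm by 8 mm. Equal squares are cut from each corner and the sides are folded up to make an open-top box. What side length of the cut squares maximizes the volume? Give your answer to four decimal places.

With cut size x, the volume is V(x) = x(14 − 2x)(8 − 2x) for 0 < x < 4.
V'(x) = 12x^2 − 88x + 112. Setting V'(x) = 0 gives x ≈ 1.6391 (the root in (0, 4)).
V''(x) = 24x − 88 is negative there, so this is the maximum; V ≈ 82.9814.

1.6391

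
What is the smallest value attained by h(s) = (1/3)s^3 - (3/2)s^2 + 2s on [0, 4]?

0

h'(s) = s^2 - 3s + 2, which vanishes at s = 1 and s = 2.
Candidates: h(0) = 0, h(1) = 5/6, h(2) = 2/3, h(4) = 16/3.
The minimum over the interval is 0, attained at s = 0.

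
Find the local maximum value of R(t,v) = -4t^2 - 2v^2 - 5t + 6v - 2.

65/16

∂R/∂t = -8t - 5 = 0 and ∂R/∂v = -4v + 6 = 0, so (t, v) = (-5/8, 3/2).
The Hessian has R_{tt} = -8, R_{vv} = -4, R_{tv} = 0, giving D = 32 > 0 with R_{tt} < 0, so the point is a local maximum.
R(-5/8, 3/2) = 65/16.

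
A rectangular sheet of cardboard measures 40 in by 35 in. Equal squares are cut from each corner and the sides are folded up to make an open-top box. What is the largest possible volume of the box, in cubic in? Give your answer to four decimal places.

3867.3174

With cut size x, the volume is V(x) = x(40 − 2x)(35 − 2x) for 0 < x < 17.5.
V'(x) = 12x^2 − 300x + 1400. Setting V'(x) = 0 gives x ≈ 6.2085 (the root in (0, 17.5)).
V''(x) = 24x − 300 is negative there, so this is the maximum; V ≈ 3867.3174.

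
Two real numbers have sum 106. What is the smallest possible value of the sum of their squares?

With a + b = 106, a^2 + b^2 = a^2 + (106 − a)^2.
The derivative 2a − 2(106 − a) = 4a − 212 vanishes at a = 53; second derivative 4 > 0, a minimum.
The minimum is 2·(53)^2 = 5618.

5618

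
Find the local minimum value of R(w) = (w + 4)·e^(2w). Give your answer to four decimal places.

Differentiating with the product rule gives R'(w) = (2w + 9)·e^(2w). Since e^(2w) > 0, the only critical point is w = -9/2.
R''(-9/2) has the same sign as 2 > 0, so this is a local minimum.
R(-9/2) = (-1/2)·e^(-9) ≈ -0.0001.

-0.0001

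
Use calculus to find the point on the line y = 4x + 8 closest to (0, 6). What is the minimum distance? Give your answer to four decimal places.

Minimize D(x)^2 = (x + 0)^2 + (4x + 2)^2.
d/dx[D^2] = 2(x + 0) + 2·4·(4x + 2) = 0 ⇒ x = -8/17.
Then y = 104/17 and the distance is √(4/17) ≈ 0.4851.

0.4851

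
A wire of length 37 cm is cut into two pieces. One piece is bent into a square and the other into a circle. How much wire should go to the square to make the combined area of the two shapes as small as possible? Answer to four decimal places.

20.7237

Let x be the length used for the square. Square side x/4; circle radius (37−x)/(2π).
A(x) = (x/4)² + π·((37−x)/(2π))² = x²/16 + (37−x)²/(4π) for 0 ≤ x ≤ 37. A'(x) = x/8 − (37−x)/(2π) = 0 gives x = 4·37/(π+4) ≈ 20.7237.
A'' = 1/8 + 1/(2π) > 0, so this gives the minimum combined area; x ≈ 20.7237 cm to the square.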